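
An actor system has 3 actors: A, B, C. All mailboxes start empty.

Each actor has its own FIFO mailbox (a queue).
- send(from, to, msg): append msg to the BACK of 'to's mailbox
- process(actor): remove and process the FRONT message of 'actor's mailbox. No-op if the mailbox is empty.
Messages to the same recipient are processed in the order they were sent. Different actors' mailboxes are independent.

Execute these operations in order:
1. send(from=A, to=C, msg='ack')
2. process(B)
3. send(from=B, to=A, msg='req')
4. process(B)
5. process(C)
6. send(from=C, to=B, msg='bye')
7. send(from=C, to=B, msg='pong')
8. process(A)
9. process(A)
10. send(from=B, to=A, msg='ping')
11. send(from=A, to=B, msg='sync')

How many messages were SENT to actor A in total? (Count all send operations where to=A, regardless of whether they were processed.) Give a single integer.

Answer: 2

Derivation:
After 1 (send(from=A, to=C, msg='ack')): A:[] B:[] C:[ack]
After 2 (process(B)): A:[] B:[] C:[ack]
After 3 (send(from=B, to=A, msg='req')): A:[req] B:[] C:[ack]
After 4 (process(B)): A:[req] B:[] C:[ack]
After 5 (process(C)): A:[req] B:[] C:[]
After 6 (send(from=C, to=B, msg='bye')): A:[req] B:[bye] C:[]
After 7 (send(from=C, to=B, msg='pong')): A:[req] B:[bye,pong] C:[]
After 8 (process(A)): A:[] B:[bye,pong] C:[]
After 9 (process(A)): A:[] B:[bye,pong] C:[]
After 10 (send(from=B, to=A, msg='ping')): A:[ping] B:[bye,pong] C:[]
After 11 (send(from=A, to=B, msg='sync')): A:[ping] B:[bye,pong,sync] C:[]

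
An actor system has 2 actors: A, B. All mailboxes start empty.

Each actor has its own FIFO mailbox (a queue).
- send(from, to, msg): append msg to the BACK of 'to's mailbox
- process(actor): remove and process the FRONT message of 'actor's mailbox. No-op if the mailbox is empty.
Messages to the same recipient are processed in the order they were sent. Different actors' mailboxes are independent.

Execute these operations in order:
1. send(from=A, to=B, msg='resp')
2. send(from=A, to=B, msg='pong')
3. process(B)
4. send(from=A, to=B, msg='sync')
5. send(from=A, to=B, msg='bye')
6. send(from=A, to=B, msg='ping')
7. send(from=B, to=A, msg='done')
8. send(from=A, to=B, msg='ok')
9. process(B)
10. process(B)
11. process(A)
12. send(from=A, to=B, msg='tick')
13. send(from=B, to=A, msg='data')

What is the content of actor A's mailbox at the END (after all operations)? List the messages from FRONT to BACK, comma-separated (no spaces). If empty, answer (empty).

After 1 (send(from=A, to=B, msg='resp')): A:[] B:[resp]
After 2 (send(from=A, to=B, msg='pong')): A:[] B:[resp,pong]
After 3 (process(B)): A:[] B:[pong]
After 4 (send(from=A, to=B, msg='sync')): A:[] B:[pong,sync]
After 5 (send(from=A, to=B, msg='bye')): A:[] B:[pong,sync,bye]
After 6 (send(from=A, to=B, msg='ping')): A:[] B:[pong,sync,bye,ping]
After 7 (send(from=B, to=A, msg='done')): A:[done] B:[pong,sync,bye,ping]
After 8 (send(from=A, to=B, msg='ok')): A:[done] B:[pong,sync,bye,ping,ok]
After 9 (process(B)): A:[done] B:[sync,bye,ping,ok]
After 10 (process(B)): A:[done] B:[bye,ping,ok]
After 11 (process(A)): A:[] B:[bye,ping,ok]
After 12 (send(from=A, to=B, msg='tick')): A:[] B:[bye,ping,ok,tick]
After 13 (send(from=B, to=A, msg='data')): A:[data] B:[bye,ping,ok,tick]

Answer: data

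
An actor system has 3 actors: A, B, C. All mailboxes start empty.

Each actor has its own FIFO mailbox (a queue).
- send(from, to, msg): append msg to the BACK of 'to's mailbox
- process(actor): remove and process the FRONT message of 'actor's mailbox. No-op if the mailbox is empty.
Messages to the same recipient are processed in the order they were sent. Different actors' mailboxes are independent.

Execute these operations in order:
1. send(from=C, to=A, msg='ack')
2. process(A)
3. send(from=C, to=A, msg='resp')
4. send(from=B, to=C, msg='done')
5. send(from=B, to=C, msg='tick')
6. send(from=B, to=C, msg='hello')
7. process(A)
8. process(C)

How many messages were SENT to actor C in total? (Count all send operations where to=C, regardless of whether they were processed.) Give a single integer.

After 1 (send(from=C, to=A, msg='ack')): A:[ack] B:[] C:[]
After 2 (process(A)): A:[] B:[] C:[]
After 3 (send(from=C, to=A, msg='resp')): A:[resp] B:[] C:[]
After 4 (send(from=B, to=C, msg='done')): A:[resp] B:[] C:[done]
After 5 (send(from=B, to=C, msg='tick')): A:[resp] B:[] C:[done,tick]
After 6 (send(from=B, to=C, msg='hello')): A:[resp] B:[] C:[done,tick,hello]
After 7 (process(A)): A:[] B:[] C:[done,tick,hello]
After 8 (process(C)): A:[] B:[] C:[tick,hello]

Answer: 3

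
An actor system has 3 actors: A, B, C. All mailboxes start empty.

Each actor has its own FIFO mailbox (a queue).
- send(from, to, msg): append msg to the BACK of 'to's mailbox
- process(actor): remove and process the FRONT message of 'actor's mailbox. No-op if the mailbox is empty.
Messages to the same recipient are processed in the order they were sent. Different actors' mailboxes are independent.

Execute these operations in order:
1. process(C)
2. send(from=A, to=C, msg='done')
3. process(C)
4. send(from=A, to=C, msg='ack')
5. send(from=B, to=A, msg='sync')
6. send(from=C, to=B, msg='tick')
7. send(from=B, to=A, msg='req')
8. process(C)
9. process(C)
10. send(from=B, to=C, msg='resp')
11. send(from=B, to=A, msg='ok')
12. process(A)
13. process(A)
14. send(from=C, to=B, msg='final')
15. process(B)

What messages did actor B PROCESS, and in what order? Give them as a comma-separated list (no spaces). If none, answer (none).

Answer: tick

Derivation:
After 1 (process(C)): A:[] B:[] C:[]
After 2 (send(from=A, to=C, msg='done')): A:[] B:[] C:[done]
After 3 (process(C)): A:[] B:[] C:[]
After 4 (send(from=A, to=C, msg='ack')): A:[] B:[] C:[ack]
After 5 (send(from=B, to=A, msg='sync')): A:[sync] B:[] C:[ack]
After 6 (send(from=C, to=B, msg='tick')): A:[sync] B:[tick] C:[ack]
After 7 (send(from=B, to=A, msg='req')): A:[sync,req] B:[tick] C:[ack]
After 8 (process(C)): A:[sync,req] B:[tick] C:[]
After 9 (process(C)): A:[sync,req] B:[tick] C:[]
After 10 (send(from=B, to=C, msg='resp')): A:[sync,req] B:[tick] C:[resp]
After 11 (send(from=B, to=A, msg='ok')): A:[sync,req,ok] B:[tick] C:[resp]
After 12 (process(A)): A:[req,ok] B:[tick] C:[resp]
After 13 (process(A)): A:[ok] B:[tick] C:[resp]
After 14 (send(from=C, to=B, msg='final')): A:[ok] B:[tick,final] C:[resp]
After 15 (process(B)): A:[ok] B:[final] C:[resp]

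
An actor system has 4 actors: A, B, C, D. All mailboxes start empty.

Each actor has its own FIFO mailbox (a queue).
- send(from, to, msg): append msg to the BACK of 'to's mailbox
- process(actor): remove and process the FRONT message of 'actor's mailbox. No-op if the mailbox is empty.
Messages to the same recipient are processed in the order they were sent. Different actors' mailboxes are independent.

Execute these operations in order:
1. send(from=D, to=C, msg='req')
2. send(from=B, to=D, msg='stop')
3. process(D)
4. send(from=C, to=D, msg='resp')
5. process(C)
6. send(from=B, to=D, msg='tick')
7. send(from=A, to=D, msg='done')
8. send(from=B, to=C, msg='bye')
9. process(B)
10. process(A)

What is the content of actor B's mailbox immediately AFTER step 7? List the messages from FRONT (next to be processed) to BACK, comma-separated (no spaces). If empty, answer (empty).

After 1 (send(from=D, to=C, msg='req')): A:[] B:[] C:[req] D:[]
After 2 (send(from=B, to=D, msg='stop')): A:[] B:[] C:[req] D:[stop]
After 3 (process(D)): A:[] B:[] C:[req] D:[]
After 4 (send(from=C, to=D, msg='resp')): A:[] B:[] C:[req] D:[resp]
After 5 (process(C)): A:[] B:[] C:[] D:[resp]
After 6 (send(from=B, to=D, msg='tick')): A:[] B:[] C:[] D:[resp,tick]
After 7 (send(from=A, to=D, msg='done')): A:[] B:[] C:[] D:[resp,tick,done]

(empty)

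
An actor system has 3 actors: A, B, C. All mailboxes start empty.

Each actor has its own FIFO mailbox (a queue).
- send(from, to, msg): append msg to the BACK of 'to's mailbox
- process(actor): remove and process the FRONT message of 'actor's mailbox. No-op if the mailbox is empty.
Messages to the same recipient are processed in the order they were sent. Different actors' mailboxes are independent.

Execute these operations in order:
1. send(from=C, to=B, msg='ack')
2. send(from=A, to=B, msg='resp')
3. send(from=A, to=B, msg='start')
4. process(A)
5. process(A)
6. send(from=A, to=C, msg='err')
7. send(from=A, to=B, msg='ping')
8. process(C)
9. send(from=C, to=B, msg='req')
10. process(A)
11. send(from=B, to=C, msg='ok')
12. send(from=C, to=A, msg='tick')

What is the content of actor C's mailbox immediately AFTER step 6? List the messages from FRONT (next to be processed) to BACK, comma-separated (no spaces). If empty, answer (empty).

After 1 (send(from=C, to=B, msg='ack')): A:[] B:[ack] C:[]
After 2 (send(from=A, to=B, msg='resp')): A:[] B:[ack,resp] C:[]
After 3 (send(from=A, to=B, msg='start')): A:[] B:[ack,resp,start] C:[]
After 4 (process(A)): A:[] B:[ack,resp,start] C:[]
After 5 (process(A)): A:[] B:[ack,resp,start] C:[]
After 6 (send(from=A, to=C, msg='err')): A:[] B:[ack,resp,start] C:[err]

err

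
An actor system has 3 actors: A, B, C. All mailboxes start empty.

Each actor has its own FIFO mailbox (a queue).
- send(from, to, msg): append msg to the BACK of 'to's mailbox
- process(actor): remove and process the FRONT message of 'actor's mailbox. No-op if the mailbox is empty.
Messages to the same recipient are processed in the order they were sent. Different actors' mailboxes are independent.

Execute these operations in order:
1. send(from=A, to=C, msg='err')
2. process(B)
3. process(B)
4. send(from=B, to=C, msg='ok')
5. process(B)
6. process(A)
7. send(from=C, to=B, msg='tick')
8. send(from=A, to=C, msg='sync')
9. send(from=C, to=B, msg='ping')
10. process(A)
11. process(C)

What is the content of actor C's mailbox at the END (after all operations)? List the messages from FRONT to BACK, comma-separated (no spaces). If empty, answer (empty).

Answer: ok,sync

Derivation:
After 1 (send(from=A, to=C, msg='err')): A:[] B:[] C:[err]
After 2 (process(B)): A:[] B:[] C:[err]
After 3 (process(B)): A:[] B:[] C:[err]
After 4 (send(from=B, to=C, msg='ok')): A:[] B:[] C:[err,ok]
After 5 (process(B)): A:[] B:[] C:[err,ok]
After 6 (process(A)): A:[] B:[] C:[err,ok]
After 7 (send(from=C, to=B, msg='tick')): A:[] B:[tick] C:[err,ok]
After 8 (send(from=A, to=C, msg='sync')): A:[] B:[tick] C:[err,ok,sync]
After 9 (send(from=C, to=B, msg='ping')): A:[] B:[tick,ping] C:[err,ok,sync]
After 10 (process(A)): A:[] B:[tick,ping] C:[err,ok,sync]
After 11 (process(C)): A:[] B:[tick,ping] C:[ok,sync]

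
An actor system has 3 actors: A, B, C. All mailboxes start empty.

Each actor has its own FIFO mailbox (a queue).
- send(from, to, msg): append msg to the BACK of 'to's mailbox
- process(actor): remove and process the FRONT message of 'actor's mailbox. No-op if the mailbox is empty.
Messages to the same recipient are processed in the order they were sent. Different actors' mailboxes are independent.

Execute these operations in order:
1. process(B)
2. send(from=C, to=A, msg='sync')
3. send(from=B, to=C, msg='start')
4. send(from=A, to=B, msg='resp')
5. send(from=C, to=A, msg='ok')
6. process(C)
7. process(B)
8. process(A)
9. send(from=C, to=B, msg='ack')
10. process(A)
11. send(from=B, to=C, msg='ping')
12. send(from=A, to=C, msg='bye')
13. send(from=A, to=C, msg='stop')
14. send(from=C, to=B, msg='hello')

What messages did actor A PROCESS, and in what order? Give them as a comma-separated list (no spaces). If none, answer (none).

Answer: sync,ok

Derivation:
After 1 (process(B)): A:[] B:[] C:[]
After 2 (send(from=C, to=A, msg='sync')): A:[sync] B:[] C:[]
After 3 (send(from=B, to=C, msg='start')): A:[sync] B:[] C:[start]
After 4 (send(from=A, to=B, msg='resp')): A:[sync] B:[resp] C:[start]
After 5 (send(from=C, to=A, msg='ok')): A:[sync,ok] B:[resp] C:[start]
After 6 (process(C)): A:[sync,ok] B:[resp] C:[]
After 7 (process(B)): A:[sync,ok] B:[] C:[]
After 8 (process(A)): A:[ok] B:[] C:[]
After 9 (send(from=C, to=B, msg='ack')): A:[ok] B:[ack] C:[]
After 10 (process(A)): A:[] B:[ack] C:[]
After 11 (send(from=B, to=C, msg='ping')): A:[] B:[ack] C:[ping]
After 12 (send(from=A, to=C, msg='bye')): A:[] B:[ack] C:[ping,bye]
After 13 (send(from=A, to=C, msg='stop')): A:[] B:[ack] C:[ping,bye,stop]
After 14 (send(from=C, to=B, msg='hello')): A:[] B:[ack,hello] C:[ping,bye,stop]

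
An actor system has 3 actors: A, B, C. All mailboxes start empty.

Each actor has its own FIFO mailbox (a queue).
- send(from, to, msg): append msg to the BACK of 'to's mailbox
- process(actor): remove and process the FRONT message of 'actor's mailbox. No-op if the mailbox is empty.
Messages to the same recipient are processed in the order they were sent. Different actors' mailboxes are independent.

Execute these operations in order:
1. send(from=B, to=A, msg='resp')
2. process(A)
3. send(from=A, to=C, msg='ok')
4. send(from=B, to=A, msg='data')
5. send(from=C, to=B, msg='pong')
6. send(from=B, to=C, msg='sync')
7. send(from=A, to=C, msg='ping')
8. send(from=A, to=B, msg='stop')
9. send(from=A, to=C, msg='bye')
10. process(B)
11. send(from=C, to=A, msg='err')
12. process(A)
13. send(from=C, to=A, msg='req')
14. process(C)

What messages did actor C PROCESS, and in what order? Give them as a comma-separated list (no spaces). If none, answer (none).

After 1 (send(from=B, to=A, msg='resp')): A:[resp] B:[] C:[]
After 2 (process(A)): A:[] B:[] C:[]
After 3 (send(from=A, to=C, msg='ok')): A:[] B:[] C:[ok]
After 4 (send(from=B, to=A, msg='data')): A:[data] B:[] C:[ok]
After 5 (send(from=C, to=B, msg='pong')): A:[data] B:[pong] C:[ok]
After 6 (send(from=B, to=C, msg='sync')): A:[data] B:[pong] C:[ok,sync]
After 7 (send(from=A, to=C, msg='ping')): A:[data] B:[pong] C:[ok,sync,ping]
After 8 (send(from=A, to=B, msg='stop')): A:[data] B:[pong,stop] C:[ok,sync,ping]
After 9 (send(from=A, to=C, msg='bye')): A:[data] B:[pong,stop] C:[ok,sync,ping,bye]
After 10 (process(B)): A:[data] B:[stop] C:[ok,sync,ping,bye]
After 11 (send(from=C, to=A, msg='err')): A:[data,err] B:[stop] C:[ok,sync,ping,bye]
After 12 (process(A)): A:[err] B:[stop] C:[ok,sync,ping,bye]
After 13 (send(from=C, to=A, msg='req')): A:[err,req] B:[stop] C:[ok,sync,ping,bye]
After 14 (process(C)): A:[err,req] B:[stop] C:[sync,ping,bye]

Answer: ok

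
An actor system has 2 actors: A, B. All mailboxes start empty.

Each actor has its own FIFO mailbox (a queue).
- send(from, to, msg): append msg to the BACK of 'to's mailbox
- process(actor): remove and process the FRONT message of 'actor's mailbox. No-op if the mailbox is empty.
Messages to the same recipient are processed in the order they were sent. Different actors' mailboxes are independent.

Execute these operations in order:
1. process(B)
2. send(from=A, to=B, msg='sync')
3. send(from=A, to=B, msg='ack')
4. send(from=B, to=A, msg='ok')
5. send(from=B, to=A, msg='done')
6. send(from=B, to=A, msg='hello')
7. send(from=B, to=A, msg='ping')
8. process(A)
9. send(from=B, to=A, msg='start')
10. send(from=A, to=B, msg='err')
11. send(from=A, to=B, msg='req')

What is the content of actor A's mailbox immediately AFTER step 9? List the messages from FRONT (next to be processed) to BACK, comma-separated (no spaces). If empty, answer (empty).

After 1 (process(B)): A:[] B:[]
After 2 (send(from=A, to=B, msg='sync')): A:[] B:[sync]
After 3 (send(from=A, to=B, msg='ack')): A:[] B:[sync,ack]
After 4 (send(from=B, to=A, msg='ok')): A:[ok] B:[sync,ack]
After 5 (send(from=B, to=A, msg='done')): A:[ok,done] B:[sync,ack]
After 6 (send(from=B, to=A, msg='hello')): A:[ok,done,hello] B:[sync,ack]
After 7 (send(from=B, to=A, msg='ping')): A:[ok,done,hello,ping] B:[sync,ack]
After 8 (process(A)): A:[done,hello,ping] B:[sync,ack]
After 9 (send(from=B, to=A, msg='start')): A:[done,hello,ping,start] B:[sync,ack]

done,hello,ping,start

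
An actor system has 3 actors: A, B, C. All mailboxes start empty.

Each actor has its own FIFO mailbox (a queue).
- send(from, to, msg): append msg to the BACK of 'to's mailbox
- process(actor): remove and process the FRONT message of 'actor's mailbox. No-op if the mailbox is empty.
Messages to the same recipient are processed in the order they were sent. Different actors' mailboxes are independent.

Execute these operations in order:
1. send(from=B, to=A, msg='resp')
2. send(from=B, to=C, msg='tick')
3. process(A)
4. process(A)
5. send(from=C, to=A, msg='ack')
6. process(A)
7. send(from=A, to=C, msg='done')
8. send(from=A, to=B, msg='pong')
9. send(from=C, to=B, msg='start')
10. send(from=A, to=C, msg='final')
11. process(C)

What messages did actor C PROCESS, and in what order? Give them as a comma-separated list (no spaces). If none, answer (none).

Answer: tick

Derivation:
After 1 (send(from=B, to=A, msg='resp')): A:[resp] B:[] C:[]
After 2 (send(from=B, to=C, msg='tick')): A:[resp] B:[] C:[tick]
After 3 (process(A)): A:[] B:[] C:[tick]
After 4 (process(A)): A:[] B:[] C:[tick]
After 5 (send(from=C, to=A, msg='ack')): A:[ack] B:[] C:[tick]
After 6 (process(A)): A:[] B:[] C:[tick]
After 7 (send(from=A, to=C, msg='done')): A:[] B:[] C:[tick,done]
After 8 (send(from=A, to=B, msg='pong')): A:[] B:[pong] C:[tick,done]
After 9 (send(from=C, to=B, msg='start')): A:[] B:[pong,start] C:[tick,done]
After 10 (send(from=A, to=C, msg='final')): A:[] B:[pong,start] C:[tick,done,final]
After 11 (process(C)): A:[] B:[pong,start] C:[done,final]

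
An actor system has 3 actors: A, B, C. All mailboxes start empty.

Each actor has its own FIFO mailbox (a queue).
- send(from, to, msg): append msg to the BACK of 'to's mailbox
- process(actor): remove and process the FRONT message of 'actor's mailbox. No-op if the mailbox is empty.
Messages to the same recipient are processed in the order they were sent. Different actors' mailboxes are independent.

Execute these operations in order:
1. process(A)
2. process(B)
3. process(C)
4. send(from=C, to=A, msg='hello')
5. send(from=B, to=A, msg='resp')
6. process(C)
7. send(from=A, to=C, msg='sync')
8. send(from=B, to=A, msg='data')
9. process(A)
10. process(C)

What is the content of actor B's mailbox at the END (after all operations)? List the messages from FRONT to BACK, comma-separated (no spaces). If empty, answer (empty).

Answer: (empty)

Derivation:
After 1 (process(A)): A:[] B:[] C:[]
After 2 (process(B)): A:[] B:[] C:[]
After 3 (process(C)): A:[] B:[] C:[]
After 4 (send(from=C, to=A, msg='hello')): A:[hello] B:[] C:[]
After 5 (send(from=B, to=A, msg='resp')): A:[hello,resp] B:[] C:[]
After 6 (process(C)): A:[hello,resp] B:[] C:[]
After 7 (send(from=A, to=C, msg='sync')): A:[hello,resp] B:[] C:[sync]
After 8 (send(from=B, to=A, msg='data')): A:[hello,resp,data] B:[] C:[sync]
After 9 (process(A)): A:[resp,data] B:[] C:[sync]
After 10 (process(C)): A:[resp,data] B:[] C:[]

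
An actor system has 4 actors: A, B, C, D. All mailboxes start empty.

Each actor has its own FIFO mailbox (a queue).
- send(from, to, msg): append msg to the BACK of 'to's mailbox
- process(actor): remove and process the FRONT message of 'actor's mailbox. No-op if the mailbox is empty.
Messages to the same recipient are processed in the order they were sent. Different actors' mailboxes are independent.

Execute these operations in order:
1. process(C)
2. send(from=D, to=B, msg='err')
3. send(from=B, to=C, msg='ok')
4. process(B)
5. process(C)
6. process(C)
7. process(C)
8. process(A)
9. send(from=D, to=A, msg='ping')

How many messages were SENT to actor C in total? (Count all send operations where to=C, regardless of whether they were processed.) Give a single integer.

After 1 (process(C)): A:[] B:[] C:[] D:[]
After 2 (send(from=D, to=B, msg='err')): A:[] B:[err] C:[] D:[]
After 3 (send(from=B, to=C, msg='ok')): A:[] B:[err] C:[ok] D:[]
After 4 (process(B)): A:[] B:[] C:[ok] D:[]
After 5 (process(C)): A:[] B:[] C:[] D:[]
After 6 (process(C)): A:[] B:[] C:[] D:[]
After 7 (process(C)): A:[] B:[] C:[] D:[]
After 8 (process(A)): A:[] B:[] C:[] D:[]
After 9 (send(from=D, to=A, msg='ping')): A:[ping] B:[] C:[] D:[]

Answer: 1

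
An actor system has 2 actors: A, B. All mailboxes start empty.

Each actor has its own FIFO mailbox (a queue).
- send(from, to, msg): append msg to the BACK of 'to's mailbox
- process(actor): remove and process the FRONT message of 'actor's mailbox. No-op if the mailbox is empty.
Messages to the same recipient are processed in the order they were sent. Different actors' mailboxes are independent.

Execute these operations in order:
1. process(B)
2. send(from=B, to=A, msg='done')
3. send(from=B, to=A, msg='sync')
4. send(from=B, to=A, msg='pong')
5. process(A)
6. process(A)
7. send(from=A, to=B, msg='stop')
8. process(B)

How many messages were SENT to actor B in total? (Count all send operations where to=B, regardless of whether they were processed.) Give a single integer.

Answer: 1

Derivation:
After 1 (process(B)): A:[] B:[]
After 2 (send(from=B, to=A, msg='done')): A:[done] B:[]
After 3 (send(from=B, to=A, msg='sync')): A:[done,sync] B:[]
After 4 (send(from=B, to=A, msg='pong')): A:[done,sync,pong] B:[]
After 5 (process(A)): A:[sync,pong] B:[]
After 6 (process(A)): A:[pong] B:[]
After 7 (send(from=A, to=B, msg='stop')): A:[pong] B:[stop]
After 8 (process(B)): A:[pong] B:[]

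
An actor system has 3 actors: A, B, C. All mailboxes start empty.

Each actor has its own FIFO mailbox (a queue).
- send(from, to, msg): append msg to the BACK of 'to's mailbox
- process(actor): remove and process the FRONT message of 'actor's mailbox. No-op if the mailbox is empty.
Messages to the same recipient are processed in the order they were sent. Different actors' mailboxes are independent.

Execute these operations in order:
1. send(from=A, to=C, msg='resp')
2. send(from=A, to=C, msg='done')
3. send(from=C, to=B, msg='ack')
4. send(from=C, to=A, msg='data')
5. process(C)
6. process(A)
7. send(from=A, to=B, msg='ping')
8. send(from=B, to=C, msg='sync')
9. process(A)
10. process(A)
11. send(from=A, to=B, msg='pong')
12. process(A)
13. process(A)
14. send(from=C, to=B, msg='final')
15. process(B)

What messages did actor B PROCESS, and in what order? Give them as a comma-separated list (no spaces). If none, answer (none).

After 1 (send(from=A, to=C, msg='resp')): A:[] B:[] C:[resp]
After 2 (send(from=A, to=C, msg='done')): A:[] B:[] C:[resp,done]
After 3 (send(from=C, to=B, msg='ack')): A:[] B:[ack] C:[resp,done]
After 4 (send(from=C, to=A, msg='data')): A:[data] B:[ack] C:[resp,done]
After 5 (process(C)): A:[data] B:[ack] C:[done]
After 6 (process(A)): A:[] B:[ack] C:[done]
After 7 (send(from=A, to=B, msg='ping')): A:[] B:[ack,ping] C:[done]
After 8 (send(from=B, to=C, msg='sync')): A:[] B:[ack,ping] C:[done,sync]
After 9 (process(A)): A:[] B:[ack,ping] C:[done,sync]
After 10 (process(A)): A:[] B:[ack,ping] C:[done,sync]
After 11 (send(from=A, to=B, msg='pong')): A:[] B:[ack,ping,pong] C:[done,sync]
After 12 (process(A)): A:[] B:[ack,ping,pong] C:[done,sync]
After 13 (process(A)): A:[] B:[ack,ping,pong] C:[done,sync]
After 14 (send(from=C, to=B, msg='final')): A:[] B:[ack,ping,pong,final] C:[done,sync]
After 15 (process(B)): A:[] B:[ping,pong,final] C:[done,sync]

Answer: ack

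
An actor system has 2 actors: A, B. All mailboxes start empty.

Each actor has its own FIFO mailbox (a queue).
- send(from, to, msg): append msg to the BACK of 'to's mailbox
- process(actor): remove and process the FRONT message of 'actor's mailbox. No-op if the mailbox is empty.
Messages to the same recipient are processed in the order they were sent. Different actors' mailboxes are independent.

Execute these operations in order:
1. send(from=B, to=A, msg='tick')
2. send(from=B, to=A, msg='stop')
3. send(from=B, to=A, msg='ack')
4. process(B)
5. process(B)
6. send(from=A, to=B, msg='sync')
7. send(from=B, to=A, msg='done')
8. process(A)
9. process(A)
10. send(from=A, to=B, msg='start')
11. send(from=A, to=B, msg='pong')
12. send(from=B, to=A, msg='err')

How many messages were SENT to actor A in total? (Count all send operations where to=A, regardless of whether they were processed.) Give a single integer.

Answer: 5

Derivation:
After 1 (send(from=B, to=A, msg='tick')): A:[tick] B:[]
After 2 (send(from=B, to=A, msg='stop')): A:[tick,stop] B:[]
After 3 (send(from=B, to=A, msg='ack')): A:[tick,stop,ack] B:[]
After 4 (process(B)): A:[tick,stop,ack] B:[]
After 5 (process(B)): A:[tick,stop,ack] B:[]
After 6 (send(from=A, to=B, msg='sync')): A:[tick,stop,ack] B:[sync]
After 7 (send(from=B, to=A, msg='done')): A:[tick,stop,ack,done] B:[sync]
After 8 (process(A)): A:[stop,ack,done] B:[sync]
After 9 (process(A)): A:[ack,done] B:[sync]
After 10 (send(from=A, to=B, msg='start')): A:[ack,done] B:[sync,start]
After 11 (send(from=A, to=B, msg='pong')): A:[ack,done] B:[sync,start,pong]
After 12 (send(from=B, to=A, msg='err')): A:[ack,done,err] B:[sync,start,pong]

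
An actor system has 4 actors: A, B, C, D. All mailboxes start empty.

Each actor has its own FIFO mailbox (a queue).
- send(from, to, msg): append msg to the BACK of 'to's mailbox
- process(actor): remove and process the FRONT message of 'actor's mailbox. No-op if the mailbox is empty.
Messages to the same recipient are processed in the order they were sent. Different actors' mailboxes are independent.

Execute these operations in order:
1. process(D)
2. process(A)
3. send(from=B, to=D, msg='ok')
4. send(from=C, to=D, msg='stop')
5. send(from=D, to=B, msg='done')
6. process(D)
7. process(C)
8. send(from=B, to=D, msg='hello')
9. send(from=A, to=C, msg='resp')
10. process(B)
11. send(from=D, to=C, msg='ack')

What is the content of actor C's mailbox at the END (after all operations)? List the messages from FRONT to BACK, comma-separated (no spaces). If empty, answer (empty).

Answer: resp,ack

Derivation:
After 1 (process(D)): A:[] B:[] C:[] D:[]
After 2 (process(A)): A:[] B:[] C:[] D:[]
After 3 (send(from=B, to=D, msg='ok')): A:[] B:[] C:[] D:[ok]
After 4 (send(from=C, to=D, msg='stop')): A:[] B:[] C:[] D:[ok,stop]
After 5 (send(from=D, to=B, msg='done')): A:[] B:[done] C:[] D:[ok,stop]
After 6 (process(D)): A:[] B:[done] C:[] D:[stop]
After 7 (process(C)): A:[] B:[done] C:[] D:[stop]
After 8 (send(from=B, to=D, msg='hello')): A:[] B:[done] C:[] D:[stop,hello]
After 9 (send(from=A, to=C, msg='resp')): A:[] B:[done] C:[resp] D:[stop,hello]
After 10 (process(B)): A:[] B:[] C:[resp] D:[stop,hello]
After 11 (send(from=D, to=C, msg='ack')): A:[] B:[] C:[resp,ack] D:[stop,hello]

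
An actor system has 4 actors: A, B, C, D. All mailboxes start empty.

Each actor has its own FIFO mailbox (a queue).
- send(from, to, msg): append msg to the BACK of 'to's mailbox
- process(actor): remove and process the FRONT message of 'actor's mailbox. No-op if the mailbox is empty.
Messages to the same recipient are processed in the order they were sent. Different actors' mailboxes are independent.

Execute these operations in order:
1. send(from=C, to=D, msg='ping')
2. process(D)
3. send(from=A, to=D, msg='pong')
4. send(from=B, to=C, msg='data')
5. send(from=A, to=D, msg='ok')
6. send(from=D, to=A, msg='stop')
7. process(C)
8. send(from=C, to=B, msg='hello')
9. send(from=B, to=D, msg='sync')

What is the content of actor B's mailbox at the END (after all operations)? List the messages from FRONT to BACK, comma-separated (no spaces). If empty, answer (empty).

Answer: hello

Derivation:
After 1 (send(from=C, to=D, msg='ping')): A:[] B:[] C:[] D:[ping]
After 2 (process(D)): A:[] B:[] C:[] D:[]
After 3 (send(from=A, to=D, msg='pong')): A:[] B:[] C:[] D:[pong]
After 4 (send(from=B, to=C, msg='data')): A:[] B:[] C:[data] D:[pong]
After 5 (send(from=A, to=D, msg='ok')): A:[] B:[] C:[data] D:[pong,ok]
After 6 (send(from=D, to=A, msg='stop')): A:[stop] B:[] C:[data] D:[pong,ok]
After 7 (process(C)): A:[stop] B:[] C:[] D:[pong,ok]
After 8 (send(from=C, to=B, msg='hello')): A:[stop] B:[hello] C:[] D:[pong,ok]
After 9 (send(from=B, to=D, msg='sync')): A:[stop] B:[hello] C:[] D:[pong,ok,sync]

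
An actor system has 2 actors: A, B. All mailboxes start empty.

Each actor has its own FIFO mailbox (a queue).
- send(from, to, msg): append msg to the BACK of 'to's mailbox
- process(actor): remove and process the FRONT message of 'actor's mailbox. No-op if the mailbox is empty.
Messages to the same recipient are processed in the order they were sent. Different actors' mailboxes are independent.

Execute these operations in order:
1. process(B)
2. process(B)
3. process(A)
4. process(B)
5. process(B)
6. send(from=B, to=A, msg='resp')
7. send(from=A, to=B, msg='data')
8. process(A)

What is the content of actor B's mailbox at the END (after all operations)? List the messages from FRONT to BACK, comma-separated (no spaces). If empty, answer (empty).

Answer: data

Derivation:
After 1 (process(B)): A:[] B:[]
After 2 (process(B)): A:[] B:[]
After 3 (process(A)): A:[] B:[]
After 4 (process(B)): A:[] B:[]
After 5 (process(B)): A:[] B:[]
After 6 (send(from=B, to=A, msg='resp')): A:[resp] B:[]
After 7 (send(from=A, to=B, msg='data')): A:[resp] B:[data]
After 8 (process(A)): A:[] B:[data]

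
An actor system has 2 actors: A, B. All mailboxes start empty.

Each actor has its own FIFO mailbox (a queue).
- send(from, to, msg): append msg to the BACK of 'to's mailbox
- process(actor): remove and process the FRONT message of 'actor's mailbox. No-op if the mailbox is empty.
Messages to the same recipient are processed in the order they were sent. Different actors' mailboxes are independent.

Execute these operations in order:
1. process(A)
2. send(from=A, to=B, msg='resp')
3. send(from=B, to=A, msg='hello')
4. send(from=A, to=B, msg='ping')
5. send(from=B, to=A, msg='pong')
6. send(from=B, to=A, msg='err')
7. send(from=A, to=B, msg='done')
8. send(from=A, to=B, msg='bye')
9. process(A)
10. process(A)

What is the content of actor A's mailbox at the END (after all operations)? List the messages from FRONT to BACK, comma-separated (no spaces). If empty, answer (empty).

After 1 (process(A)): A:[] B:[]
After 2 (send(from=A, to=B, msg='resp')): A:[] B:[resp]
After 3 (send(from=B, to=A, msg='hello')): A:[hello] B:[resp]
After 4 (send(from=A, to=B, msg='ping')): A:[hello] B:[resp,ping]
After 5 (send(from=B, to=A, msg='pong')): A:[hello,pong] B:[resp,ping]
After 6 (send(from=B, to=A, msg='err')): A:[hello,pong,err] B:[resp,ping]
After 7 (send(from=A, to=B, msg='done')): A:[hello,pong,err] B:[resp,ping,done]
After 8 (send(from=A, to=B, msg='bye')): A:[hello,pong,err] B:[resp,ping,done,bye]
After 9 (process(A)): A:[pong,err] B:[resp,ping,done,bye]
After 10 (process(A)): A:[err] B:[resp,ping,done,bye]

Answer: err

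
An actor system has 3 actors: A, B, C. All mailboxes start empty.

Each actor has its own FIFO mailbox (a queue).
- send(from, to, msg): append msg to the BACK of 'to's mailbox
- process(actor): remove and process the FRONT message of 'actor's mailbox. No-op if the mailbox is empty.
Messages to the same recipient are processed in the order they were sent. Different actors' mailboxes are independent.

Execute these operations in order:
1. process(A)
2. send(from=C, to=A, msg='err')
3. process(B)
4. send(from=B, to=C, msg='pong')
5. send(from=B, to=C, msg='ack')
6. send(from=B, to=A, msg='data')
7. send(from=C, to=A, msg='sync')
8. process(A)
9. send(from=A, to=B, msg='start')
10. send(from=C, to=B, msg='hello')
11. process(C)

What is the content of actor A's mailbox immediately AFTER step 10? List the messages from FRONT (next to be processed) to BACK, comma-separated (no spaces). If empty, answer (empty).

After 1 (process(A)): A:[] B:[] C:[]
After 2 (send(from=C, to=A, msg='err')): A:[err] B:[] C:[]
After 3 (process(B)): A:[err] B:[] C:[]
After 4 (send(from=B, to=C, msg='pong')): A:[err] B:[] C:[pong]
After 5 (send(from=B, to=C, msg='ack')): A:[err] B:[] C:[pong,ack]
After 6 (send(from=B, to=A, msg='data')): A:[err,data] B:[] C:[pong,ack]
After 7 (send(from=C, to=A, msg='sync')): A:[err,data,sync] B:[] C:[pong,ack]
After 8 (process(A)): A:[data,sync] B:[] C:[pong,ack]
After 9 (send(from=A, to=B, msg='start')): A:[data,sync] B:[start] C:[pong,ack]
After 10 (send(from=C, to=B, msg='hello')): A:[data,sync] B:[start,hello] C:[pong,ack]

data,sync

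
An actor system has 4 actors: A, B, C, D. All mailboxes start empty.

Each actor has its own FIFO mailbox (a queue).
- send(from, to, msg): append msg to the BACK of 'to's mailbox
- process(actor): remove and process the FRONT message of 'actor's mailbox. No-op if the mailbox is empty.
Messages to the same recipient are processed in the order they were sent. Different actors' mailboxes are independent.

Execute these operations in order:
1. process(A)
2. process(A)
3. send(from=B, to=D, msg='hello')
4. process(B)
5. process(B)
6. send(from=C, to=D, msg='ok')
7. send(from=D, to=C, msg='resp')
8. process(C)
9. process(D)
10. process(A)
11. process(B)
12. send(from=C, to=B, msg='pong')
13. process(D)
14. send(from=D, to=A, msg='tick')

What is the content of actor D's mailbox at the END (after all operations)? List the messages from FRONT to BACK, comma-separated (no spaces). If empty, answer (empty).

After 1 (process(A)): A:[] B:[] C:[] D:[]
After 2 (process(A)): A:[] B:[] C:[] D:[]
After 3 (send(from=B, to=D, msg='hello')): A:[] B:[] C:[] D:[hello]
After 4 (process(B)): A:[] B:[] C:[] D:[hello]
After 5 (process(B)): A:[] B:[] C:[] D:[hello]
After 6 (send(from=C, to=D, msg='ok')): A:[] B:[] C:[] D:[hello,ok]
After 7 (send(from=D, to=C, msg='resp')): A:[] B:[] C:[resp] D:[hello,ok]
After 8 (process(C)): A:[] B:[] C:[] D:[hello,ok]
After 9 (process(D)): A:[] B:[] C:[] D:[ok]
After 10 (process(A)): A:[] B:[] C:[] D:[ok]
After 11 (process(B)): A:[] B:[] C:[] D:[ok]
After 12 (send(from=C, to=B, msg='pong')): A:[] B:[pong] C:[] D:[ok]
After 13 (process(D)): A:[] B:[pong] C:[] D:[]
After 14 (send(from=D, to=A, msg='tick')): A:[tick] B:[pong] C:[] D:[]

Answer: (empty)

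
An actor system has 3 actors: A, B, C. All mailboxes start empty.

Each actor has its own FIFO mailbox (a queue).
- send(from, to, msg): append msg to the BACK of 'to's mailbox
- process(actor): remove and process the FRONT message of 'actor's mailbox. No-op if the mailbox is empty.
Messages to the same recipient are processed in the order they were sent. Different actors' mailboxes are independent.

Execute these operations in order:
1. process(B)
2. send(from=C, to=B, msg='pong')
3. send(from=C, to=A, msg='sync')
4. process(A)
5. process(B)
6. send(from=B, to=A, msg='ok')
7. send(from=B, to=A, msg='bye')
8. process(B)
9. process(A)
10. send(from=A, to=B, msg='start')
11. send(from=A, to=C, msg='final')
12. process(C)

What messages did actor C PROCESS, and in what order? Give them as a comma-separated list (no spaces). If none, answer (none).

After 1 (process(B)): A:[] B:[] C:[]
After 2 (send(from=C, to=B, msg='pong')): A:[] B:[pong] C:[]
After 3 (send(from=C, to=A, msg='sync')): A:[sync] B:[pong] C:[]
After 4 (process(A)): A:[] B:[pong] C:[]
After 5 (process(B)): A:[] B:[] C:[]
After 6 (send(from=B, to=A, msg='ok')): A:[ok] B:[] C:[]
After 7 (send(from=B, to=A, msg='bye')): A:[ok,bye] B:[] C:[]
After 8 (process(B)): A:[ok,bye] B:[] C:[]
After 9 (process(A)): A:[bye] B:[] C:[]
After 10 (send(from=A, to=B, msg='start')): A:[bye] B:[start] C:[]
After 11 (send(from=A, to=C, msg='final')): A:[bye] B:[start] C:[final]
After 12 (process(C)): A:[bye] B:[start] C:[]

Answer: final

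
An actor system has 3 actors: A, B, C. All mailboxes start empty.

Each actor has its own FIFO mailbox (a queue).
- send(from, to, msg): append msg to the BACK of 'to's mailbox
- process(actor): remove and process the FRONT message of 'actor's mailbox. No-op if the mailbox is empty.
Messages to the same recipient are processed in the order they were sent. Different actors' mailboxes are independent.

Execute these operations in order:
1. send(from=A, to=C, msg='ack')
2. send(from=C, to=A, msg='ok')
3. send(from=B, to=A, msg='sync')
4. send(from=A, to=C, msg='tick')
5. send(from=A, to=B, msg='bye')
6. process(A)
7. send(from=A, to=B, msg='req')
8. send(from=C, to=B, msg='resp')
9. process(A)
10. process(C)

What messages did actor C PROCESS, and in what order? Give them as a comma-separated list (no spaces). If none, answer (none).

After 1 (send(from=A, to=C, msg='ack')): A:[] B:[] C:[ack]
After 2 (send(from=C, to=A, msg='ok')): A:[ok] B:[] C:[ack]
After 3 (send(from=B, to=A, msg='sync')): A:[ok,sync] B:[] C:[ack]
After 4 (send(from=A, to=C, msg='tick')): A:[ok,sync] B:[] C:[ack,tick]
After 5 (send(from=A, to=B, msg='bye')): A:[ok,sync] B:[bye] C:[ack,tick]
After 6 (process(A)): A:[sync] B:[bye] C:[ack,tick]
After 7 (send(from=A, to=B, msg='req')): A:[sync] B:[bye,req] C:[ack,tick]
After 8 (send(from=C, to=B, msg='resp')): A:[sync] B:[bye,req,resp] C:[ack,tick]
After 9 (process(A)): A:[] B:[bye,req,resp] C:[ack,tick]
After 10 (process(C)): A:[] B:[bye,req,resp] C:[tick]

Answer: ack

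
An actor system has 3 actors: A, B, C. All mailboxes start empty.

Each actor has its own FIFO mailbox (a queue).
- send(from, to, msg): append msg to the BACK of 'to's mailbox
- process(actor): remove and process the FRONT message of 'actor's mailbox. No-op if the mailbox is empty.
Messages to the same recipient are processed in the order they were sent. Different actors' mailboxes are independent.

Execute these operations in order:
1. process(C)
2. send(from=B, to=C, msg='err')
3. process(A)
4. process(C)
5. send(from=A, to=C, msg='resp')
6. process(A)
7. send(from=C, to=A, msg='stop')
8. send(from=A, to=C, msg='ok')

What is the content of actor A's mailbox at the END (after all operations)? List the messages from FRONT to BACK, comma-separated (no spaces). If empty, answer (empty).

After 1 (process(C)): A:[] B:[] C:[]
After 2 (send(from=B, to=C, msg='err')): A:[] B:[] C:[err]
After 3 (process(A)): A:[] B:[] C:[err]
After 4 (process(C)): A:[] B:[] C:[]
After 5 (send(from=A, to=C, msg='resp')): A:[] B:[] C:[resp]
After 6 (process(A)): A:[] B:[] C:[resp]
After 7 (send(from=C, to=A, msg='stop')): A:[stop] B:[] C:[resp]
After 8 (send(from=A, to=C, msg='ok')): A:[stop] B:[] C:[resp,ok]

Answer: stop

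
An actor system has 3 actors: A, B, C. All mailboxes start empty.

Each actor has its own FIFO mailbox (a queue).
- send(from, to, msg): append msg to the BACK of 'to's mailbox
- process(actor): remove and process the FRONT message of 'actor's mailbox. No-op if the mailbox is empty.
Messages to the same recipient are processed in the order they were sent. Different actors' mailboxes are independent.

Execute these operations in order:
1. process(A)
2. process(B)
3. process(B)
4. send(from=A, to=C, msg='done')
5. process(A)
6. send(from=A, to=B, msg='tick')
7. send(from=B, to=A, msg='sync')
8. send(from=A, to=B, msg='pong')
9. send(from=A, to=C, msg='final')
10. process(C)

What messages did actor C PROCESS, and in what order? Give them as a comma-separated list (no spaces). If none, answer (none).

After 1 (process(A)): A:[] B:[] C:[]
After 2 (process(B)): A:[] B:[] C:[]
After 3 (process(B)): A:[] B:[] C:[]
After 4 (send(from=A, to=C, msg='done')): A:[] B:[] C:[done]
After 5 (process(A)): A:[] B:[] C:[done]
After 6 (send(from=A, to=B, msg='tick')): A:[] B:[tick] C:[done]
After 7 (send(from=B, to=A, msg='sync')): A:[sync] B:[tick] C:[done]
After 8 (send(from=A, to=B, msg='pong')): A:[sync] B:[tick,pong] C:[done]
After 9 (send(from=A, to=C, msg='final')): A:[sync] B:[tick,pong] C:[done,final]
After 10 (process(C)): A:[sync] B:[tick,pong] C:[final]

Answer: done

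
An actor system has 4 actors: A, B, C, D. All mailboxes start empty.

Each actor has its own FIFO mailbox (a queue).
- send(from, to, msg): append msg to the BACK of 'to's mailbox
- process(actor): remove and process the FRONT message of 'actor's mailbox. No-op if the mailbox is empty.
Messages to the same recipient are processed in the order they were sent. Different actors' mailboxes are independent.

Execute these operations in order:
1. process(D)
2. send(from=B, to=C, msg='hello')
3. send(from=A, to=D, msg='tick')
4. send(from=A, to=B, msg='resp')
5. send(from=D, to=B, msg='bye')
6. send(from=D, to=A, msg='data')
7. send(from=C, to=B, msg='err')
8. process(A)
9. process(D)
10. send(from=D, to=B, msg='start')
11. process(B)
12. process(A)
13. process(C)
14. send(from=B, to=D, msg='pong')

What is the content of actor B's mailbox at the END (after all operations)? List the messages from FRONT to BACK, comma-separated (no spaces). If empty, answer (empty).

After 1 (process(D)): A:[] B:[] C:[] D:[]
After 2 (send(from=B, to=C, msg='hello')): A:[] B:[] C:[hello] D:[]
After 3 (send(from=A, to=D, msg='tick')): A:[] B:[] C:[hello] D:[tick]
After 4 (send(from=A, to=B, msg='resp')): A:[] B:[resp] C:[hello] D:[tick]
After 5 (send(from=D, to=B, msg='bye')): A:[] B:[resp,bye] C:[hello] D:[tick]
After 6 (send(from=D, to=A, msg='data')): A:[data] B:[resp,bye] C:[hello] D:[tick]
After 7 (send(from=C, to=B, msg='err')): A:[data] B:[resp,bye,err] C:[hello] D:[tick]
After 8 (process(A)): A:[] B:[resp,bye,err] C:[hello] D:[tick]
After 9 (process(D)): A:[] B:[resp,bye,err] C:[hello] D:[]
After 10 (send(from=D, to=B, msg='start')): A:[] B:[resp,bye,err,start] C:[hello] D:[]
After 11 (process(B)): A:[] B:[bye,err,start] C:[hello] D:[]
After 12 (process(A)): A:[] B:[bye,err,start] C:[hello] D:[]
After 13 (process(C)): A:[] B:[bye,err,start] C:[] D:[]
After 14 (send(from=B, to=D, msg='pong')): A:[] B:[bye,err,start] C:[] D:[pong]

Answer: bye,err,start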